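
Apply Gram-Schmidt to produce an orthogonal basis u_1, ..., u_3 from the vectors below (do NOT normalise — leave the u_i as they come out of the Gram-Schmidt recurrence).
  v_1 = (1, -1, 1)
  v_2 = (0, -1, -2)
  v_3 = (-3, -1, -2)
Orthogonal basis:
  u_1 = (1, -1, 1)
  u_2 = (1/3, -4/3, -5/3)
  u_3 = (-27/14, -9/7, 9/14)

Apply the Gram-Schmidt recurrence
  u_1 = v_1
  u_i = v_i − Σ_{j<i} ((v_i · u_j) / (u_j · u_j)) · u_j.

Step by step this gives:
  u_1 = (1, -1, 1)
  u_2 = (1/3, -4/3, -5/3)
  u_3 = (-27/14, -9/7, 9/14)

Orthogonality check:
  u_2 · u_1 = 0 (should be 0)
  u_3 · u_1 = 0 (should be 0)
  u_3 · u_2 = 0 (should be 0)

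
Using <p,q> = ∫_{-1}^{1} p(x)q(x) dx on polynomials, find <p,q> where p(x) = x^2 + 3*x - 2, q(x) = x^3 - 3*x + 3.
<p,q> = -74/5

Expand the product: p(x)·q(x) = x^5 + 3*x^4 - 5*x^3 - 6*x^2 + 15*x - 6.
∫_{-1}^{1} of each monomial x^k gives [2/(k+1) if k even, 0 if k odd]. Integrating term-by-term (or equivalently evaluating the antiderivative F(x) = x^6/6 + 3*x^5/5 - 5*x^4/4 - 2*x^3 + 15*x^2/2 - 6*x at the endpoints):
  F(1) − F(−1) = -59/60 − (829/60) = -74/5.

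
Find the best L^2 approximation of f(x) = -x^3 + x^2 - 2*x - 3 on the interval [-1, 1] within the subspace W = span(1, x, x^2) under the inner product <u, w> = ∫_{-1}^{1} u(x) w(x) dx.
g(x) = x^2 - 13*x/5 - 3

The best approximation g ∈ W is the orthogonal projection of f onto W. Writing g = a_0 + a_1 x + a_2 x^2, the coefficients solve the normal equations G · a = b where
  G_{ij} = <φ_i, φ_j> and b_i = <f, φ_i>, with φ_0 = 1, φ_1 = x, φ_2 = x^2.
G =
  [2, 0, 2/3]
  [0, 2/3, 0]
  [2/3, 0, 2/5],
b = (-16/3, -26/15, -8/5).
Solving gives a_0 = -3, a_1 = -13/5, a_2 = 1, so
  g(x) = x^2 - 13*x/5 - 3.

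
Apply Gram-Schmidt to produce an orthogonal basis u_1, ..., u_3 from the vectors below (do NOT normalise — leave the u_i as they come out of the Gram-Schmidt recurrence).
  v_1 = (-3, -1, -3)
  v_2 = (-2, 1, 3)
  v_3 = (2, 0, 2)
Orthogonal basis:
  u_1 = (-3, -1, -3)
  u_2 = (-50/19, 15/19, 45/19)
  u_3 = (0, -3/5, 1/5)

Apply the Gram-Schmidt recurrence
  u_1 = v_1
  u_i = v_i − Σ_{j<i} ((v_i · u_j) / (u_j · u_j)) · u_j.

Step by step this gives:
  u_1 = (-3, -1, -3)
  u_2 = (-50/19, 15/19, 45/19)
  u_3 = (0, -3/5, 1/5)

Orthogonality check:
  u_2 · u_1 = 0 (should be 0)
  u_3 · u_1 = 0 (should be 0)
  u_3 · u_2 = 0 (should be 0)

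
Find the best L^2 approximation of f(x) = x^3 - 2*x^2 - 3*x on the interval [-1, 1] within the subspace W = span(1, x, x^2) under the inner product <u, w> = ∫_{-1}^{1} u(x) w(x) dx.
g(x) = -2*x^2 - 12*x/5

The best approximation g ∈ W is the orthogonal projection of f onto W. Writing g = a_0 + a_1 x + a_2 x^2, the coefficients solve the normal equations G · a = b where
  G_{ij} = <φ_i, φ_j> and b_i = <f, φ_i>, with φ_0 = 1, φ_1 = x, φ_2 = x^2.
G =
  [2, 0, 2/3]
  [0, 2/3, 0]
  [2/3, 0, 2/5],
b = (-4/3, -8/5, -4/5).
Solving gives a_0 = 0, a_1 = -12/5, a_2 = -2, so
  g(x) = -2*x^2 - 12*x/5.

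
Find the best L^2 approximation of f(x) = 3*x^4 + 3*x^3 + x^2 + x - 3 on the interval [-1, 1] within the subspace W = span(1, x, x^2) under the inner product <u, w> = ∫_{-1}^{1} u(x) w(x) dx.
g(x) = 25*x^2/7 + 14*x/5 - 114/35

The best approximation g ∈ W is the orthogonal projection of f onto W. Writing g = a_0 + a_1 x + a_2 x^2, the coefficients solve the normal equations G · a = b where
  G_{ij} = <φ_i, φ_j> and b_i = <f, φ_i>, with φ_0 = 1, φ_1 = x, φ_2 = x^2.
G =
  [2, 0, 2/3]
  [0, 2/3, 0]
  [2/3, 0, 2/5],
b = (-62/15, 28/15, -26/35).
Solving gives a_0 = -114/35, a_1 = 14/5, a_2 = 25/7, so
  g(x) = 25*x^2/7 + 14*x/5 - 114/35.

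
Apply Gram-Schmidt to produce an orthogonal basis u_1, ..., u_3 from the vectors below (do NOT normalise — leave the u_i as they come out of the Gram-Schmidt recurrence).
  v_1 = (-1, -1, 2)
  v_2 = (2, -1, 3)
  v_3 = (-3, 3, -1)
Orthogonal basis:
  u_1 = (-1, -1, 2)
  u_2 = (17/6, -1/6, 4/3)
  u_3 = (-21/59, 147/59, 63/59)

Apply the Gram-Schmidt recurrence
  u_1 = v_1
  u_i = v_i − Σ_{j<i} ((v_i · u_j) / (u_j · u_j)) · u_j.

Step by step this gives:
  u_1 = (-1, -1, 2)
  u_2 = (17/6, -1/6, 4/3)
  u_3 = (-21/59, 147/59, 63/59)

Orthogonality check:
  u_2 · u_1 = 0 (should be 0)
  u_3 · u_1 = 0 (should be 0)
  u_3 · u_2 = 0 (should be 0)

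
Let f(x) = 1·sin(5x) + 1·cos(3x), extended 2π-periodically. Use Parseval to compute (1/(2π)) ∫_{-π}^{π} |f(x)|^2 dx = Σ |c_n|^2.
Σ |c_n|^2 = 1

Expand |f|^2 and use orthogonality of {sin(nx), cos(mx)} on [-π, π]:
  ∫_{-π}^{π} sin(nx)^2 dx = π, ∫ cos(mx)^2 dx = π, and cross terms integrate to 0.
So ∫_{-π}^{π} f(x)^2 dx = 1^2 · π + 1^2 · π = (1 + 1)π.
Divide by 2π: (1 + 1)/2 = 1.
By Parseval, this equals Σ |c_n|^2.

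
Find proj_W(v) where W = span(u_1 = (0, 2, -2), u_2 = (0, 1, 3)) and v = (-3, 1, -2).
proj_W(v) = (0, 1, -2)

Set up U = [u_1 | ... | u_2] ∈ R^(3×2). The projector onto W = col(U) is P = U (U^T U)^(-1) U^T.
Compute U^T U =
  [8, -4]
  [-4, 10],
and U^T v = (6, -5).
Solve U^T U · c = U^T v for the coefficients: c = (5/8, -1/4). The projection is proj_W(v) = U c.
Check: (v - proj_W(v)) · u_1 = 0  (should be 0).
Check: (v - proj_W(v)) · u_2 = 0  (should be 0).
Result: proj_W(v) = (0, 1, -2).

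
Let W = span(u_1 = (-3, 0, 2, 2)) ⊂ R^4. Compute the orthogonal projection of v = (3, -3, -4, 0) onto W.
proj_W(v) = (3, 0, -2, -2)

Set up U = [u_1 | ... | u_1] ∈ R^(4×1). The projector onto W = col(U) is P = U (U^T U)^(-1) U^T.
Compute U^T U =
  [17],
and U^T v = (-17).
Solve U^T U · c = U^T v for the coefficients: c = (-1). The projection is proj_W(v) = U c.
Check: (v - proj_W(v)) · u_1 = 0  (should be 0).
Result: proj_W(v) = (3, 0, -2, -2).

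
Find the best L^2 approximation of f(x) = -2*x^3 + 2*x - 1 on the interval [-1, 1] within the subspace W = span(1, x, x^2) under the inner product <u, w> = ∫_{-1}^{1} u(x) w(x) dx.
g(x) = 4*x/5 - 1

The best approximation g ∈ W is the orthogonal projection of f onto W. Writing g = a_0 + a_1 x + a_2 x^2, the coefficients solve the normal equations G · a = b where
  G_{ij} = <φ_i, φ_j> and b_i = <f, φ_i>, with φ_0 = 1, φ_1 = x, φ_2 = x^2.
G =
  [2, 0, 2/3]
  [0, 2/3, 0]
  [2/3, 0, 2/5],
b = (-2, 8/15, -2/3).
Solving gives a_0 = -1, a_1 = 4/5, a_2 = 0, so
  g(x) = 4*x/5 - 1.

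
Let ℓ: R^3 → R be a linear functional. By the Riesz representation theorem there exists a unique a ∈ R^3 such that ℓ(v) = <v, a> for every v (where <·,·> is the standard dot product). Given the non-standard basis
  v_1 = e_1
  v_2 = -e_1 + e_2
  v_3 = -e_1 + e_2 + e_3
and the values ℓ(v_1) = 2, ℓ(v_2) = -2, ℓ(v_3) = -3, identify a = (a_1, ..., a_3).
a = (2, 0, -1)

Write a = (a_1, ..., a_3) in the standard basis. For each basis vector v_i, ℓ(v_i) = <v_i, a> is a linear equation in the a_j's. Collect the n equations into a matrix system V a = ℓ, where row i of V is v_i (expressed in the standard basis). Since V is invertible (lower-triangular with 1s on the diagonal, up to permutation), solve by back-substitution:
  V =
[[1, 0, 0],
 [-1, 1, 0],
 [-1, 1, 1]]
  V a = (2, -2, -3)
Solving gives a = (2, 0, -1).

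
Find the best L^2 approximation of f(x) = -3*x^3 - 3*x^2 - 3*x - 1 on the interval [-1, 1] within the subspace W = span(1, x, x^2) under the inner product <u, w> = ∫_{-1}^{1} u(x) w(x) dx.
g(x) = -3*x^2 - 24*x/5 - 1

The best approximation g ∈ W is the orthogonal projection of f onto W. Writing g = a_0 + a_1 x + a_2 x^2, the coefficients solve the normal equations G · a = b where
  G_{ij} = <φ_i, φ_j> and b_i = <f, φ_i>, with φ_0 = 1, φ_1 = x, φ_2 = x^2.
G =
  [2, 0, 2/3]
  [0, 2/3, 0]
  [2/3, 0, 2/5],
b = (-4, -16/5, -28/15).
Solving gives a_0 = -1, a_1 = -24/5, a_2 = -3, so
  g(x) = -3*x^2 - 24*x/5 - 1.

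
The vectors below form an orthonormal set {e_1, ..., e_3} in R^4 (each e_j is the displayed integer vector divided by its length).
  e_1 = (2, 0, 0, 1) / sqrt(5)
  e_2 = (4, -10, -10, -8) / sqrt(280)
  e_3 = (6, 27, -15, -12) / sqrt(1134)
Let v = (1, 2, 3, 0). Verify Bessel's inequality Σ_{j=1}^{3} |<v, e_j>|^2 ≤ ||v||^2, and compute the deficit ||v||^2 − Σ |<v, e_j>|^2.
Σ |<v, e_j>|^2 = 77/9; ||v||^2 = 14; deficit = 49/9

Write each e_j = u_j / sqrt(<u_j, u_j>) where u_j is the displayed integer vector. Then <v, e_j> = <v, u_j> / sqrt(<u_j, u_j>), so |<v, e_j>|^2 = <v, u_j>^2 / <u_j, u_j>.
Coefficients: <v, e_1> = 2/sqrt(5), <v, e_2> = -46/sqrt(280), <v, e_3> = 15/sqrt(1134).
Square and sum: Σ |<v, e_j>|^2 = 77/9.
Compute ||v||^2 = v·v = 14.
Deficit = 14 − 77/9 = 49/9 ≥ 0, confirming Bessel's inequality. (The deficit equals ||v − Σ <v,e_j> e_j||^2, the squared distance from v to span{e_j}.)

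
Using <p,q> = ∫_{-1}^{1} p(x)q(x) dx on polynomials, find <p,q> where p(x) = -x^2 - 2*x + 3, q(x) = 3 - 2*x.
<p,q> = 56/3

Expand the product: p(x)·q(x) = 2*x^3 + x^2 - 12*x + 9.
∫_{-1}^{1} of each monomial x^k gives [2/(k+1) if k even, 0 if k odd]. Integrating term-by-term (or equivalently evaluating the antiderivative F(x) = x^4/2 + x^3/3 - 6*x^2 + 9*x at the endpoints):
  F(1) − F(−1) = 23/6 − (-89/6) = 56/3.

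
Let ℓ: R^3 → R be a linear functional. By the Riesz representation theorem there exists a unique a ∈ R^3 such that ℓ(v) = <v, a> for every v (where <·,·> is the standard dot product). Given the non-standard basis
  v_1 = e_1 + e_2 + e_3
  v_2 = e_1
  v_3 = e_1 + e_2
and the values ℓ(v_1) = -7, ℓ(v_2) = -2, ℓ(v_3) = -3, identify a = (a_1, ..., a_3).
a = (-2, -1, -4)

Write a = (a_1, ..., a_3) in the standard basis. For each basis vector v_i, ℓ(v_i) = <v_i, a> is a linear equation in the a_j's. Collect the n equations into a matrix system V a = ℓ, where row i of V is v_i (expressed in the standard basis). Since V is invertible (lower-triangular with 1s on the diagonal, up to permutation), solve by back-substitution:
  V =
[[1, 1, 1],
 [1, 0, 0],
 [1, 1, 0]]
  V a = (-7, -2, -3)
Solving gives a = (-2, -1, -4).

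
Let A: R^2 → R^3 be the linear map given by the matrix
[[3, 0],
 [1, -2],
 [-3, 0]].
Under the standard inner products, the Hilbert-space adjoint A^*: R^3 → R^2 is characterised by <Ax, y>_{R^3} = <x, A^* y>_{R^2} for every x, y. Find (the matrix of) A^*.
A^* = A^T =
[[3, 1, -3],
 [0, -2, 0]]

For real matrices with standard dot products, the defining identity <Ax, y> = <x, A^* y> gives (Ax)^T y = x^T (A^*) y, i.e. x^T A^T y = x^T (A^*) y. Since this holds for all x, y, we must have A^* = A^T. Therefore
A^* =
[[3, 1, -3],
 [0, -2, 0]].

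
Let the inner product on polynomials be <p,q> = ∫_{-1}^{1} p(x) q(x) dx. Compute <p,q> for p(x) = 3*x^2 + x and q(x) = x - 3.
<p,q> = -16/3

Expand the product: p(x)·q(x) = 3*x^3 - 8*x^2 - 3*x.
∫_{-1}^{1} of each monomial x^k gives [2/(k+1) if k even, 0 if k odd]. Integrating term-by-term (or equivalently evaluating the antiderivative F(x) = 3*x^4/4 - 8*x^3/3 - 3*x^2/2 at the endpoints):
  F(1) − F(−1) = -41/12 − (23/12) = -16/3.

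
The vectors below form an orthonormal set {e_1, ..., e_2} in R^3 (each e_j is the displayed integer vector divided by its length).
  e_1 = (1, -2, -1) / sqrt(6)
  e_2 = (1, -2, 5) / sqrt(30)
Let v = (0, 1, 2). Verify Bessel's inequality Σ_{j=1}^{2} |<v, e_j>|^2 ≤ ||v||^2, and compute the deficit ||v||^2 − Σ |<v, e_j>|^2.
Σ |<v, e_j>|^2 = 24/5; ||v||^2 = 5; deficit = 1/5

Write each e_j = u_j / sqrt(<u_j, u_j>) where u_j is the displayed integer vector. Then <v, e_j> = <v, u_j> / sqrt(<u_j, u_j>), so |<v, e_j>|^2 = <v, u_j>^2 / <u_j, u_j>.
Coefficients: <v, e_1> = -4/sqrt(6), <v, e_2> = 8/sqrt(30).
Square and sum: Σ |<v, e_j>|^2 = 24/5.
Compute ||v||^2 = v·v = 5.
Deficit = 5 − 24/5 = 1/5 ≥ 0, confirming Bessel's inequality. (The deficit equals ||v − Σ <v,e_j> e_j||^2, the squared distance from v to span{e_j}.)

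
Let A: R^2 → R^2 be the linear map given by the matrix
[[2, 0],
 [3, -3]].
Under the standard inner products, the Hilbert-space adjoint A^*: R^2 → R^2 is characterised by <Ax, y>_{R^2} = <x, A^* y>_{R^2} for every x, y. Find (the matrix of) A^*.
A^* = A^T =
[[2, 3],
 [0, -3]]

For real matrices with standard dot products, the defining identity <Ax, y> = <x, A^* y> gives (Ax)^T y = x^T (A^*) y, i.e. x^T A^T y = x^T (A^*) y. Since this holds for all x, y, we must have A^* = A^T. Therefore
A^* =
[[2, 3],
 [0, -3]].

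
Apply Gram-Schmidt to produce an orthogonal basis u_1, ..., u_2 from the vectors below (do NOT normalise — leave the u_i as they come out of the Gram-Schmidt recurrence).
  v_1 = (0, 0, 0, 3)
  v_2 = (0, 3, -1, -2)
Orthogonal basis:
  u_1 = (0, 0, 0, 3)
  u_2 = (0, 3, -1, 0)

Apply the Gram-Schmidt recurrence
  u_1 = v_1
  u_i = v_i − Σ_{j<i} ((v_i · u_j) / (u_j · u_j)) · u_j.

Step by step this gives:
  u_1 = (0, 0, 0, 3)
  u_2 = (0, 3, -1, 0)

Orthogonality check:
  u_2 · u_1 = 0 (should be 0)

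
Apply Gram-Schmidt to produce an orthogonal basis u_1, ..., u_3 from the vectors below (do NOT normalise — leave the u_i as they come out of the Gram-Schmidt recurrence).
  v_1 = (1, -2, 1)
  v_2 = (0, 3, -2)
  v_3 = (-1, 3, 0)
Orthogonal basis:
  u_1 = (1, -2, 1)
  u_2 = (4/3, 1/3, -2/3)
  u_3 = (5/14, 5/7, 15/14)

Apply the Gram-Schmidt recurrence
  u_1 = v_1
  u_i = v_i − Σ_{j<i} ((v_i · u_j) / (u_j · u_j)) · u_j.

Step by step this gives:
  u_1 = (1, -2, 1)
  u_2 = (4/3, 1/3, -2/3)
  u_3 = (5/14, 5/7, 15/14)

Orthogonality check:
  u_2 · u_1 = 0 (should be 0)
  u_3 · u_1 = 0 (should be 0)
  u_3 · u_2 = 0 (should be 0)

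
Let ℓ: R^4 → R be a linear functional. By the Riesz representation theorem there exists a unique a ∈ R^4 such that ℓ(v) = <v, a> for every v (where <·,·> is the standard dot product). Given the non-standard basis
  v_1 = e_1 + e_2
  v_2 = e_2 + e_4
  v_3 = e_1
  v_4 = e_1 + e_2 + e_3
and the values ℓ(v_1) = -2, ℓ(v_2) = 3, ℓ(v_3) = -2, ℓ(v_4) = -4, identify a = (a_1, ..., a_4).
a = (-2, 0, -2, 3)

Write a = (a_1, ..., a_4) in the standard basis. For each basis vector v_i, ℓ(v_i) = <v_i, a> is a linear equation in the a_j's. Collect the n equations into a matrix system V a = ℓ, where row i of V is v_i (expressed in the standard basis). Since V is invertible (lower-triangular with 1s on the diagonal, up to permutation), solve by back-substitution:
  V =
[[1, 1, 0, 0],
 [0, 1, 0, 1],
 [1, 0, 0, 0],
 [1, 1, 1, 0]]
  V a = (-2, 3, -2, -4)
Solving gives a = (-2, 0, -2, 3).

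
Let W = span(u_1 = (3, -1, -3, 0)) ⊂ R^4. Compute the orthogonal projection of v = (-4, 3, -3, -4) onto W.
proj_W(v) = (-18/19, 6/19, 18/19, 0)

Set up U = [u_1 | ... | u_1] ∈ R^(4×1). The projector onto W = col(U) is P = U (U^T U)^(-1) U^T.
Compute U^T U =
  [19],
and U^T v = (-6).
Solve U^T U · c = U^T v for the coefficients: c = (-6/19). The projection is proj_W(v) = U c.
Check: (v - proj_W(v)) · u_1 = 0  (should be 0).
Result: proj_W(v) = (-18/19, 6/19, 18/19, 0).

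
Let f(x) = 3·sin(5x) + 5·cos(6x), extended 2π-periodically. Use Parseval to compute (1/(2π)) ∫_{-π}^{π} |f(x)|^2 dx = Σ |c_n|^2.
Σ |c_n|^2 = 17

Expand |f|^2 and use orthogonality of {sin(nx), cos(mx)} on [-π, π]:
  ∫_{-π}^{π} sin(nx)^2 dx = π, ∫ cos(mx)^2 dx = π, and cross terms integrate to 0.
So ∫_{-π}^{π} f(x)^2 dx = 3^2 · π + 5^2 · π = (9 + 25)π.
Divide by 2π: (9 + 25)/2 = 17.
By Parseval, this equals Σ |c_n|^2.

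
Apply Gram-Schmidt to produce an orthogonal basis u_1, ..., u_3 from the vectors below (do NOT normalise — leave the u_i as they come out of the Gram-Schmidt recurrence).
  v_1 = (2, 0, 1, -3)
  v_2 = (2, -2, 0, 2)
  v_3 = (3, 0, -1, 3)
Orthogonal basis:
  u_1 = (2, 0, 1, -3)
  u_2 = (16/7, -2, 1/7, 11/7)
  u_3 = (55/41, 80/41, -35/41, 25/41)

Apply the Gram-Schmidt recurrence
  u_1 = v_1
  u_i = v_i − Σ_{j<i} ((v_i · u_j) / (u_j · u_j)) · u_j.

Step by step this gives:
  u_1 = (2, 0, 1, -3)
  u_2 = (16/7, -2, 1/7, 11/7)
  u_3 = (55/41, 80/41, -35/41, 25/41)

Orthogonality check:
  u_2 · u_1 = 0 (should be 0)
  u_3 · u_1 = 0 (should be 0)
  u_3 · u_2 = 0 (should be 0)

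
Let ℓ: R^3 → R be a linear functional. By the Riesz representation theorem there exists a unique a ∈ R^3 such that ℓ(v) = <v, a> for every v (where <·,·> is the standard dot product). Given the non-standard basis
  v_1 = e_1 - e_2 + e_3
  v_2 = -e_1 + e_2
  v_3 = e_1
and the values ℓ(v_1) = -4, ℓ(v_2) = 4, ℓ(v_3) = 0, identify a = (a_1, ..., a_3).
a = (0, 4, 0)

Write a = (a_1, ..., a_3) in the standard basis. For each basis vector v_i, ℓ(v_i) = <v_i, a> is a linear equation in the a_j's. Collect the n equations into a matrix system V a = ℓ, where row i of V is v_i (expressed in the standard basis). Since V is invertible (lower-triangular with 1s on the diagonal, up to permutation), solve by back-substitution:
  V =
[[1, -1, 1],
 [-1, 1, 0],
 [1, 0, 0]]
  V a = (-4, 4, 0)
Solving gives a = (0, 4, 0).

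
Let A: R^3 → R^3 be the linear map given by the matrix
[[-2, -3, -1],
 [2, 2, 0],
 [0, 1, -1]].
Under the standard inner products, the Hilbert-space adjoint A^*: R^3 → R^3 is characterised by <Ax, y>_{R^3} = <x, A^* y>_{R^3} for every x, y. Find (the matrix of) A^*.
A^* = A^T =
[[-2, 2, 0],
 [-3, 2, 1],
 [-1, 0, -1]]

For real matrices with standard dot products, the defining identity <Ax, y> = <x, A^* y> gives (Ax)^T y = x^T (A^*) y, i.e. x^T A^T y = x^T (A^*) y. Since this holds for all x, y, we must have A^* = A^T. Therefore
A^* =
[[-2, 2, 0],
 [-3, 2, 1],
 [-1, 0, -1]].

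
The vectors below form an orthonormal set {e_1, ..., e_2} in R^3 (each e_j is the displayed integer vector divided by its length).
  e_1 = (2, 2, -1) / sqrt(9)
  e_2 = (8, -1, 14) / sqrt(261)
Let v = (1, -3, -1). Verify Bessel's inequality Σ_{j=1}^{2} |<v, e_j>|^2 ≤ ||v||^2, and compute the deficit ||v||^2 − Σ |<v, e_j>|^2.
Σ |<v, e_j>|^2 = 30/29; ||v||^2 = 11; deficit = 289/29

Write each e_j = u_j / sqrt(<u_j, u_j>) where u_j is the displayed integer vector. Then <v, e_j> = <v, u_j> / sqrt(<u_j, u_j>), so |<v, e_j>|^2 = <v, u_j>^2 / <u_j, u_j>.
Coefficients: <v, e_1> = -3/sqrt(9), <v, e_2> = -3/sqrt(261).
Square and sum: Σ |<v, e_j>|^2 = 30/29.
Compute ||v||^2 = v·v = 11.
Deficit = 11 − 30/29 = 289/29 ≥ 0, confirming Bessel's inequality. (The deficit equals ||v − Σ <v,e_j> e_j||^2, the squared distance from v to span{e_j}.)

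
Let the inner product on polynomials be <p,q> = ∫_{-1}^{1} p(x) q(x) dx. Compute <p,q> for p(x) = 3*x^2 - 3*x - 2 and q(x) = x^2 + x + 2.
<p,q> = -92/15

Expand the product: p(x)·q(x) = 3*x^4 + x^2 - 8*x - 4.
∫_{-1}^{1} of each monomial x^k gives [2/(k+1) if k even, 0 if k odd]. Integrating term-by-term (or equivalently evaluating the antiderivative F(x) = 3*x^5/5 + x^3/3 - 4*x^2 - 4*x at the endpoints):
  F(1) − F(−1) = -106/15 − (-14/15) = -92/15.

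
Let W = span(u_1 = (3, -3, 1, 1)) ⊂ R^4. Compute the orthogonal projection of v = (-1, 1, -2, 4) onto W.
proj_W(v) = (-3/5, 3/5, -1/5, -1/5)

Set up U = [u_1 | ... | u_1] ∈ R^(4×1). The projector onto W = col(U) is P = U (U^T U)^(-1) U^T.
Compute U^T U =
  [20],
and U^T v = (-4).
Solve U^T U · c = U^T v for the coefficients: c = (-1/5). The projection is proj_W(v) = U c.
Check: (v - proj_W(v)) · u_1 = 0  (should be 0).
Result: proj_W(v) = (-3/5, 3/5, -1/5, -1/5).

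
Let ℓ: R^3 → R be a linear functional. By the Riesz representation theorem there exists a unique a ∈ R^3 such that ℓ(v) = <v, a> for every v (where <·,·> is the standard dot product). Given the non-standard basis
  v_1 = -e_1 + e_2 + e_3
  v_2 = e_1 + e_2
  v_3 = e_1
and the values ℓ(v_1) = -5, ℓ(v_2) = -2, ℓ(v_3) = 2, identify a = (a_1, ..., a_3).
a = (2, -4, 1)

Write a = (a_1, ..., a_3) in the standard basis. For each basis vector v_i, ℓ(v_i) = <v_i, a> is a linear equation in the a_j's. Collect the n equations into a matrix system V a = ℓ, where row i of V is v_i (expressed in the standard basis). Since V is invertible (lower-triangular with 1s on the diagonal, up to permutation), solve by back-substitution:
  V =
[[-1, 1, 1],
 [1, 1, 0],
 [1, 0, 0]]
  V a = (-5, -2, 2)
Solving gives a = (2, -4, 1).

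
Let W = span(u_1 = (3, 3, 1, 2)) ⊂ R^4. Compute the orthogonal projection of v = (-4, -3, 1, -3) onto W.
proj_W(v) = (-78/23, -78/23, -26/23, -52/23)

Set up U = [u_1 | ... | u_1] ∈ R^(4×1). The projector onto W = col(U) is P = U (U^T U)^(-1) U^T.
Compute U^T U =
  [23],
and U^T v = (-26).
Solve U^T U · c = U^T v for the coefficients: c = (-26/23). The projection is proj_W(v) = U c.
Check: (v - proj_W(v)) · u_1 = 0  (should be 0).
Result: proj_W(v) = (-78/23, -78/23, -26/23, -52/23).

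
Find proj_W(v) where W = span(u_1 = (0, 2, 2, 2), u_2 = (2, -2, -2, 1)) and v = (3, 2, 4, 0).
proj_W(v) = (0, 2, 2, 2)

Set up U = [u_1 | ... | u_2] ∈ R^(4×2). The projector onto W = col(U) is P = U (U^T U)^(-1) U^T.
Compute U^T U =
  [12, -6]
  [-6, 13],
and U^T v = (12, -6).
Solve U^T U · c = U^T v for the coefficients: c = (1, 0). The projection is proj_W(v) = U c.
Check: (v - proj_W(v)) · u_1 = 0  (should be 0).
Check: (v - proj_W(v)) · u_2 = 0  (should be 0).
Result: proj_W(v) = (0, 2, 2, 2).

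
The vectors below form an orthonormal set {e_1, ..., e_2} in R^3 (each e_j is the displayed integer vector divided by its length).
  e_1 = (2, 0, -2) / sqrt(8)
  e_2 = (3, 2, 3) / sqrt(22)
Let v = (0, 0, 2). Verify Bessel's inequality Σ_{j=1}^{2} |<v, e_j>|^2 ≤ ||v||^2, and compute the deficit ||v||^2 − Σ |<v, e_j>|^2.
Σ |<v, e_j>|^2 = 40/11; ||v||^2 = 4; deficit = 4/11

Write each e_j = u_j / sqrt(<u_j, u_j>) where u_j is the displayed integer vector. Then <v, e_j> = <v, u_j> / sqrt(<u_j, u_j>), so |<v, e_j>|^2 = <v, u_j>^2 / <u_j, u_j>.
Coefficients: <v, e_1> = -4/sqrt(8), <v, e_2> = 6/sqrt(22).
Square and sum: Σ |<v, e_j>|^2 = 40/11.
Compute ||v||^2 = v·v = 4.
Deficit = 4 − 40/11 = 4/11 ≥ 0, confirming Bessel's inequality. (The deficit equals ||v − Σ <v,e_j> e_j||^2, the squared distance from v to span{e_j}.)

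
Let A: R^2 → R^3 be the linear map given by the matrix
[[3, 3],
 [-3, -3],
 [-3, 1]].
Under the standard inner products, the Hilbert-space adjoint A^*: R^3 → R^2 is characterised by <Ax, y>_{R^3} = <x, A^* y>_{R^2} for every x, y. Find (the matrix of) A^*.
A^* = A^T =
[[3, -3, -3],
 [3, -3, 1]]

For real matrices with standard dot products, the defining identity <Ax, y> = <x, A^* y> gives (Ax)^T y = x^T (A^*) y, i.e. x^T A^T y = x^T (A^*) y. Since this holds for all x, y, we must have A^* = A^T. Therefore
A^* =
[[3, -3, -3],
 [3, -3, 1]].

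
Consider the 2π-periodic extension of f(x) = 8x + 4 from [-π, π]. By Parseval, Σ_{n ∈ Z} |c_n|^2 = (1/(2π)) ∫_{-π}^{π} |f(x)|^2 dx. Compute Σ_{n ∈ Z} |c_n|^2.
Σ |c_n|^2 = 64π^2/3 + 16

Expand and integrate term by term over [-π, π]:
  ∫ (8x)^2 dx = 64·(2π^3/3); ∫ 2·8·(4)·x dx = 0 (odd integrand); ∫ 4^2 dx = 16·2π.
So (1/(2π)) ∫_{-π}^{π} (8x + 4)^2 dx = 64π^2/3 + 16 = 64π^2/3 + 16.
Parseval ⇒ Σ |c_n|^2 = 64π^2/3 + 16.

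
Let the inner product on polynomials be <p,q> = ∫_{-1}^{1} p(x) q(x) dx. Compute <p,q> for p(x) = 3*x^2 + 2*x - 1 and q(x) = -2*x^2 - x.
<p,q> = -12/5

Expand the product: p(x)·q(x) = -6*x^4 - 7*x^3 + x.
∫_{-1}^{1} of each monomial x^k gives [2/(k+1) if k even, 0 if k odd]. Integrating term-by-term (or equivalently evaluating the antiderivative F(x) = -6*x^5/5 - 7*x^4/4 + x^2/2 at the endpoints):
  F(1) − F(−1) = -49/20 − (-1/20) = -12/5.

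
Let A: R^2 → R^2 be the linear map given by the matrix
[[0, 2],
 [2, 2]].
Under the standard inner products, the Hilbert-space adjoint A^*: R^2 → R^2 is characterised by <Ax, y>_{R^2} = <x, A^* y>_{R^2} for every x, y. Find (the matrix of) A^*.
A^* = A^T =
[[0, 2],
 [2, 2]]

For real matrices with standard dot products, the defining identity <Ax, y> = <x, A^* y> gives (Ax)^T y = x^T (A^*) y, i.e. x^T A^T y = x^T (A^*) y. Since this holds for all x, y, we must have A^* = A^T. Therefore
A^* =
[[0, 2],
 [2, 2]].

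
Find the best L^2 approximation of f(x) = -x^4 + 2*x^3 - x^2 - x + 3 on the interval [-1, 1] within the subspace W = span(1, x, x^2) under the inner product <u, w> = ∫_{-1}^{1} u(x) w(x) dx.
g(x) = -13*x^2/7 + x/5 + 108/35

The best approximation g ∈ W is the orthogonal projection of f onto W. Writing g = a_0 + a_1 x + a_2 x^2, the coefficients solve the normal equations G · a = b where
  G_{ij} = <φ_i, φ_j> and b_i = <f, φ_i>, with φ_0 = 1, φ_1 = x, φ_2 = x^2.
G =
  [2, 0, 2/3]
  [0, 2/3, 0]
  [2/3, 0, 2/5],
b = (74/15, 2/15, 46/35).
Solving gives a_0 = 108/35, a_1 = 1/5, a_2 = -13/7, so
  g(x) = -13*x^2/7 + x/5 + 108/35.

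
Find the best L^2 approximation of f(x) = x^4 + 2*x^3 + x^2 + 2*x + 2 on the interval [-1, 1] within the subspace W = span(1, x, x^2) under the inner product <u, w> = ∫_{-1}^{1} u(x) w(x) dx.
g(x) = 13*x^2/7 + 16*x/5 + 67/35

The best approximation g ∈ W is the orthogonal projection of f onto W. Writing g = a_0 + a_1 x + a_2 x^2, the coefficients solve the normal equations G · a = b where
  G_{ij} = <φ_i, φ_j> and b_i = <f, φ_i>, with φ_0 = 1, φ_1 = x, φ_2 = x^2.
G =
  [2, 0, 2/3]
  [0, 2/3, 0]
  [2/3, 0, 2/5],
b = (76/15, 32/15, 212/105).
Solving gives a_0 = 67/35, a_1 = 16/5, a_2 = 13/7, so
  g(x) = 13*x^2/7 + 16*x/5 + 67/35.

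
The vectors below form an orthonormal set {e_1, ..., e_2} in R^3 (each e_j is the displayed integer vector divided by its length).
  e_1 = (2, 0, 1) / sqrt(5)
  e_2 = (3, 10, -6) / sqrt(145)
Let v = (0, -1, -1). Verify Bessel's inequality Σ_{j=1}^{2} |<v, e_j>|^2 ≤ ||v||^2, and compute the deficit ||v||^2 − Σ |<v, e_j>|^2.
Σ |<v, e_j>|^2 = 9/29; ||v||^2 = 2; deficit = 49/29

Write each e_j = u_j / sqrt(<u_j, u_j>) where u_j is the displayed integer vector. Then <v, e_j> = <v, u_j> / sqrt(<u_j, u_j>), so |<v, e_j>|^2 = <v, u_j>^2 / <u_j, u_j>.
Coefficients: <v, e_1> = -1/sqrt(5), <v, e_2> = -4/sqrt(145).
Square and sum: Σ |<v, e_j>|^2 = 9/29.
Compute ||v||^2 = v·v = 2.
Deficit = 2 − 9/29 = 49/29 ≥ 0, confirming Bessel's inequality. (The deficit equals ||v − Σ <v,e_j> e_j||^2, the squared distance from v to span{e_j}.)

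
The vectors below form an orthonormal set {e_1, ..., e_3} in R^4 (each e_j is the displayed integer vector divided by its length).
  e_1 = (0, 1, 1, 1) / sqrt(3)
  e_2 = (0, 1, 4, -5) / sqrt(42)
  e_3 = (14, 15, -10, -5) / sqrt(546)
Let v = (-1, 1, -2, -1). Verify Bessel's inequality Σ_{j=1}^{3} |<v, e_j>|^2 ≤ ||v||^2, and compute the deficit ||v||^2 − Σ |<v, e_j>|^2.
Σ |<v, e_j>|^2 = 8/3; ||v||^2 = 7; deficit = 13/3

Write each e_j = u_j / sqrt(<u_j, u_j>) where u_j is the displayed integer vector. Then <v, e_j> = <v, u_j> / sqrt(<u_j, u_j>), so |<v, e_j>|^2 = <v, u_j>^2 / <u_j, u_j>.
Coefficients: <v, e_1> = -2/sqrt(3), <v, e_2> = -2/sqrt(42), <v, e_3> = 26/sqrt(546).
Square and sum: Σ |<v, e_j>|^2 = 8/3.
Compute ||v||^2 = v·v = 7.
Deficit = 7 − 8/3 = 13/3 ≥ 0, confirming Bessel's inequality. (The deficit equals ||v − Σ <v,e_j> e_j||^2, the squared distance from v to span{e_j}.)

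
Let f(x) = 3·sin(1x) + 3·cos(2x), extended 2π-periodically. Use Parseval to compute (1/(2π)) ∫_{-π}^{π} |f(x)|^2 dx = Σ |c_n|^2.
Σ |c_n|^2 = 9

Expand |f|^2 and use orthogonality of {sin(nx), cos(mx)} on [-π, π]:
  ∫_{-π}^{π} sin(nx)^2 dx = π, ∫ cos(mx)^2 dx = π, and cross terms integrate to 0.
So ∫_{-π}^{π} f(x)^2 dx = 3^2 · π + 3^2 · π = (9 + 9)π.
Divide by 2π: (9 + 9)/2 = 9.
By Parseval, this equals Σ |c_n|^2.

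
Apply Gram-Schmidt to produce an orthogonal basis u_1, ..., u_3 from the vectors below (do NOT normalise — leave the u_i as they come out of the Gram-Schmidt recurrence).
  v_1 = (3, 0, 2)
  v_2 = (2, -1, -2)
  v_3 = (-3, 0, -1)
Orthogonal basis:
  u_1 = (3, 0, 2)
  u_2 = (20/13, -1, -30/13)
  u_3 = (-6/113, -30/113, 9/113)

Apply the Gram-Schmidt recurrence
  u_1 = v_1
  u_i = v_i − Σ_{j<i} ((v_i · u_j) / (u_j · u_j)) · u_j.

Step by step this gives:
  u_1 = (3, 0, 2)
  u_2 = (20/13, -1, -30/13)
  u_3 = (-6/113, -30/113, 9/113)

Orthogonality check:
  u_2 · u_1 = 0 (should be 0)
  u_3 · u_1 = 0 (should be 0)
  u_3 · u_2 = 0 (should be 0)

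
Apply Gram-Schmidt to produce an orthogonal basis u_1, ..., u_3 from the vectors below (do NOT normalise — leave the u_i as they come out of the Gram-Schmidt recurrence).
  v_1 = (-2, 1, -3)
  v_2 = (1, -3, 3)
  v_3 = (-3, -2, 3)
Orthogonal basis:
  u_1 = (-2, 1, -3)
  u_2 = (-1, -2, 0)
  u_3 = (-81/35, 81/70, 27/14)

Apply the Gram-Schmidt recurrence
  u_1 = v_1
  u_i = v_i − Σ_{j<i} ((v_i · u_j) / (u_j · u_j)) · u_j.

Step by step this gives:
  u_1 = (-2, 1, -3)
  u_2 = (-1, -2, 0)
  u_3 = (-81/35, 81/70, 27/14)

Orthogonality check:
  u_2 · u_1 = 0 (should be 0)
  u_3 · u_1 = 0 (should be 0)
  u_3 · u_2 = 0 (should be 0)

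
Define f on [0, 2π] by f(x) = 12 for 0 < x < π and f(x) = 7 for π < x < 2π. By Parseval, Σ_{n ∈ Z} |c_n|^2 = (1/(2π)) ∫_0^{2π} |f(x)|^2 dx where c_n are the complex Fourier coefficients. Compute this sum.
Σ |c_n|^2 = 193/2

Parseval equates the L^2 energy of f (normalised by 1/(2π)) with the ℓ^2 sum of its Fourier coefficients: (1/(2π)) ∫_0^{2π} |f|^2 = Σ |c_n|^2.
Compute the left side: (1/(2π)) [∫_0^π 12^2 dx + ∫_π^{2π} 7^2 dx] = (1/(2π)) · (144π + 49π) = (144 + 49)/2 = 193/2.
So Σ_{n ∈ Z} |c_n|^2 = 193/2.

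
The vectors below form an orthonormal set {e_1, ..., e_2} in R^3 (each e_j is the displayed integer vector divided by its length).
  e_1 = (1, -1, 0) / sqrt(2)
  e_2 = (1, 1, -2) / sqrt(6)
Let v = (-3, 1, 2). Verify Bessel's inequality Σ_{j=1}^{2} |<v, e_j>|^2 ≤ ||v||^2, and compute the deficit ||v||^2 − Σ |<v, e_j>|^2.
Σ |<v, e_j>|^2 = 14; ||v||^2 = 14; deficit = 0

Write each e_j = u_j / sqrt(<u_j, u_j>) where u_j is the displayed integer vector. Then <v, e_j> = <v, u_j> / sqrt(<u_j, u_j>), so |<v, e_j>|^2 = <v, u_j>^2 / <u_j, u_j>.
Coefficients: <v, e_1> = -4/sqrt(2), <v, e_2> = -6/sqrt(6).
Square and sum: Σ |<v, e_j>|^2 = 14.
Compute ||v||^2 = v·v = 14.
Deficit = 14 − 14 = 0 ≥ 0, confirming Bessel's inequality. (The deficit equals ||v − Σ <v,e_j> e_j||^2, the squared distance from v to span{e_j}.)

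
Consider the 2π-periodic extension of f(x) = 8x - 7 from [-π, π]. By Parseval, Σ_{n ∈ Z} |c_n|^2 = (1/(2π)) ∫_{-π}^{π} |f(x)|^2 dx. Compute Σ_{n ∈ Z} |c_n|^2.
Σ |c_n|^2 = 64π^2/3 + 49

Expand and integrate term by term over [-π, π]:
  ∫ (8x)^2 dx = 64·(2π^3/3); ∫ 2·8·(-7)·x dx = 0 (odd integrand); ∫ (-7)^2 dx = 49·2π.
So (1/(2π)) ∫_{-π}^{π} (8x - 7)^2 dx = 64π^2/3 + 49 = 64π^2/3 + 49.
Parseval ⇒ Σ |c_n|^2 = 64π^2/3 + 49.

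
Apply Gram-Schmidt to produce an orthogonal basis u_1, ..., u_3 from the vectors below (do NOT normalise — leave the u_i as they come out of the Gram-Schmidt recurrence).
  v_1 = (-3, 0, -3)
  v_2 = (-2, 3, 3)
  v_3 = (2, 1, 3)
Orthogonal basis:
  u_1 = (-3, 0, -3)
  u_2 = (-5/2, 3, 5/2)
  u_3 = (6/43, 10/43, -6/43)

Apply the Gram-Schmidt recurrence
  u_1 = v_1
  u_i = v_i − Σ_{j<i} ((v_i · u_j) / (u_j · u_j)) · u_j.

Step by step this gives:
  u_1 = (-3, 0, -3)
  u_2 = (-5/2, 3, 5/2)
  u_3 = (6/43, 10/43, -6/43)

Orthogonality check:
  u_2 · u_1 = 0 (should be 0)
  u_3 · u_1 = 0 (should be 0)
  u_3 · u_2 = 0 (should be 0)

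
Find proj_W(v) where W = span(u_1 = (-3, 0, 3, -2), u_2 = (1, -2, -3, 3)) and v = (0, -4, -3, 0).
proj_W(v) = (-85/182, -212/91, -339/182, 219/91)

Set up U = [u_1 | ... | u_2] ∈ R^(4×2). The projector onto W = col(U) is P = U (U^T U)^(-1) U^T.
Compute U^T U =
  [22, -18]
  [-18, 23],
and U^T v = (-9, 17).
Solve U^T U · c = U^T v for the coefficients: c = (99/182, 106/91). The projection is proj_W(v) = U c.
Check: (v - proj_W(v)) · u_1 = 0  (should be 0).
Check: (v - proj_W(v)) · u_2 = 0  (should be 0).
Result: proj_W(v) = (-85/182, -212/91, -339/182, 219/91).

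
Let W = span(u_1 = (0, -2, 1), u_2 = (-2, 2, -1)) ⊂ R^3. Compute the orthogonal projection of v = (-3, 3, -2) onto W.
proj_W(v) = (-3, 16/5, -8/5)

Set up U = [u_1 | ... | u_2] ∈ R^(3×2). The projector onto W = col(U) is P = U (U^T U)^(-1) U^T.
Compute U^T U =
  [5, -5]
  [-5, 9],
and U^T v = (-8, 14).
Solve U^T U · c = U^T v for the coefficients: c = (-1/10, 3/2). The projection is proj_W(v) = U c.
Check: (v - proj_W(v)) · u_1 = 0  (should be 0).
Check: (v - proj_W(v)) · u_2 = 0  (should be 0).
Result: proj_W(v) = (-3, 16/5, -8/5).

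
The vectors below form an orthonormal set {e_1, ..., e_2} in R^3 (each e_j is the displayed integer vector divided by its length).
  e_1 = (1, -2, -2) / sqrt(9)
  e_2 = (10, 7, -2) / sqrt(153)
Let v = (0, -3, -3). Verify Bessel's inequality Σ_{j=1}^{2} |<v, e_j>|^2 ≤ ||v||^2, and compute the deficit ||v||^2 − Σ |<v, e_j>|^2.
Σ |<v, e_j>|^2 = 297/17; ||v||^2 = 18; deficit = 9/17

Write each e_j = u_j / sqrt(<u_j, u_j>) where u_j is the displayed integer vector. Then <v, e_j> = <v, u_j> / sqrt(<u_j, u_j>), so |<v, e_j>|^2 = <v, u_j>^2 / <u_j, u_j>.
Coefficients: <v, e_1> = 12/sqrt(9), <v, e_2> = -15/sqrt(153).
Square and sum: Σ |<v, e_j>|^2 = 297/17.
Compute ||v||^2 = v·v = 18.
Deficit = 18 − 297/17 = 9/17 ≥ 0, confirming Bessel's inequality. (The deficit equals ||v − Σ <v,e_j> e_j||^2, the squared distance from v to span{e_j}.)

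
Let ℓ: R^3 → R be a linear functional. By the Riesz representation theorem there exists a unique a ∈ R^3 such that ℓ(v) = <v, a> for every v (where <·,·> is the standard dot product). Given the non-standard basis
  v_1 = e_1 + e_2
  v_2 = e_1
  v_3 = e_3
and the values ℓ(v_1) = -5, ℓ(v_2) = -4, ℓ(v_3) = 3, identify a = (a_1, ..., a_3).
a = (-4, -1, 3)

Write a = (a_1, ..., a_3) in the standard basis. For each basis vector v_i, ℓ(v_i) = <v_i, a> is a linear equation in the a_j's. Collect the n equations into a matrix system V a = ℓ, where row i of V is v_i (expressed in the standard basis). Since V is invertible (lower-triangular with 1s on the diagonal, up to permutation), solve by back-substitution:
  V =
[[1, 1, 0],
 [1, 0, 0],
 [0, 0, 1]]
  V a = (-5, -4, 3)
Solving gives a = (-4, -1, 3).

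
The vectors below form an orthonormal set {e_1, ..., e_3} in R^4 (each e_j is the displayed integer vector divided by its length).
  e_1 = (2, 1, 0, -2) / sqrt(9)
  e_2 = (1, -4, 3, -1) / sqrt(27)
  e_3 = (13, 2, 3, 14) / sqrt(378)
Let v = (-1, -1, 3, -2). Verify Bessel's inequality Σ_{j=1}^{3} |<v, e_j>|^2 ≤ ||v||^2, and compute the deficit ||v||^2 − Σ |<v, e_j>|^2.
Σ |<v, e_j>|^2 = 73/7; ||v||^2 = 15; deficit = 32/7

Write each e_j = u_j / sqrt(<u_j, u_j>) where u_j is the displayed integer vector. Then <v, e_j> = <v, u_j> / sqrt(<u_j, u_j>), so |<v, e_j>|^2 = <v, u_j>^2 / <u_j, u_j>.
Coefficients: <v, e_1> = 1/sqrt(9), <v, e_2> = 14/sqrt(27), <v, e_3> = -34/sqrt(378).
Square and sum: Σ |<v, e_j>|^2 = 73/7.
Compute ||v||^2 = v·v = 15.
Deficit = 15 − 73/7 = 32/7 ≥ 0, confirming Bessel's inequality. (The deficit equals ||v − Σ <v,e_j> e_j||^2, the squared distance from v to span{e_j}.)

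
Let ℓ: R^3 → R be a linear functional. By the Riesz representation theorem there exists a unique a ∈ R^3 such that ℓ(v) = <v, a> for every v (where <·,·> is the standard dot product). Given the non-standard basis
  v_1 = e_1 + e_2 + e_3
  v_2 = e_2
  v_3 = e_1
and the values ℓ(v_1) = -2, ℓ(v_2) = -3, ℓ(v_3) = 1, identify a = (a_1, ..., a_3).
a = (1, -3, 0)

Write a = (a_1, ..., a_3) in the standard basis. For each basis vector v_i, ℓ(v_i) = <v_i, a> is a linear equation in the a_j's. Collect the n equations into a matrix system V a = ℓ, where row i of V is v_i (expressed in the standard basis). Since V is invertible (lower-triangular with 1s on the diagonal, up to permutation), solve by back-substitution:
  V =
[[1, 1, 1],
 [0, 1, 0],
 [1, 0, 0]]
  V a = (-2, -3, 1)
Solving gives a = (1, -3, 0).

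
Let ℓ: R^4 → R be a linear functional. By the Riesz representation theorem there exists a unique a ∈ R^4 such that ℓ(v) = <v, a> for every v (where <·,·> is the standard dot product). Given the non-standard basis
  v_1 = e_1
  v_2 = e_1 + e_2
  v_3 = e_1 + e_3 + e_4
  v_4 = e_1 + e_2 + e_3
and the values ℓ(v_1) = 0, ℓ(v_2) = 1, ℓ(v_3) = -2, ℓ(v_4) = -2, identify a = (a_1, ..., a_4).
a = (0, 1, -3, 1)

Write a = (a_1, ..., a_4) in the standard basis. For each basis vector v_i, ℓ(v_i) = <v_i, a> is a linear equation in the a_j's. Collect the n equations into a matrix system V a = ℓ, where row i of V is v_i (expressed in the standard basis). Since V is invertible (lower-triangular with 1s on the diagonal, up to permutation), solve by back-substitution:
  V =
[[1, 0, 0, 0],
 [1, 1, 0, 0],
 [1, 0, 1, 1],
 [1, 1, 1, 0]]
  V a = (0, 1, -2, -2)
Solving gives a = (0, 1, -3, 1).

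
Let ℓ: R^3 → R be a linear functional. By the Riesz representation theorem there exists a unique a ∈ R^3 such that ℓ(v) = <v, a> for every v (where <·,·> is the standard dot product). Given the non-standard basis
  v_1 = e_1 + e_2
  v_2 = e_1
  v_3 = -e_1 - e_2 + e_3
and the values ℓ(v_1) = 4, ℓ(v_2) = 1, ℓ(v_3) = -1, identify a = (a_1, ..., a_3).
a = (1, 3, 3)

Write a = (a_1, ..., a_3) in the standard basis. For each basis vector v_i, ℓ(v_i) = <v_i, a> is a linear equation in the a_j's. Collect the n equations into a matrix system V a = ℓ, where row i of V is v_i (expressed in the standard basis). Since V is invertible (lower-triangular with 1s on the diagonal, up to permutation), solve by back-substitution:
  V =
[[1, 1, 0],
 [1, 0, 0],
 [-1, -1, 1]]
  V a = (4, 1, -1)
Solving gives a = (1, 3, 3).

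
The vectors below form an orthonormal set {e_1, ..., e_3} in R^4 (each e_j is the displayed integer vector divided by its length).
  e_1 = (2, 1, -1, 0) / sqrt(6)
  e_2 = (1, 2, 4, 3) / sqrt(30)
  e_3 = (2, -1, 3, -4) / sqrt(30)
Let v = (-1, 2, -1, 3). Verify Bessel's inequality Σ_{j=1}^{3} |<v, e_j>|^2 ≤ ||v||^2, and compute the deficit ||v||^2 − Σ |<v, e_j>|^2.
Σ |<v, e_j>|^2 = 43/3; ||v||^2 = 15; deficit = 2/3

Write each e_j = u_j / sqrt(<u_j, u_j>) where u_j is the displayed integer vector. Then <v, e_j> = <v, u_j> / sqrt(<u_j, u_j>), so |<v, e_j>|^2 = <v, u_j>^2 / <u_j, u_j>.
Coefficients: <v, e_1> = 1/sqrt(6), <v, e_2> = 8/sqrt(30), <v, e_3> = -19/sqrt(30).
Square and sum: Σ |<v, e_j>|^2 = 43/3.
Compute ||v||^2 = v·v = 15.
Deficit = 15 − 43/3 = 2/3 ≥ 0, confirming Bessel's inequality. (The deficit equals ||v − Σ <v,e_j> e_j||^2, the squared distance from v to span{e_j}.)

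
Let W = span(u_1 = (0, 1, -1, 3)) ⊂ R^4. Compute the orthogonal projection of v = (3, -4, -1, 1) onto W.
proj_W(v) = (0, 0, 0, 0)

Set up U = [u_1 | ... | u_1] ∈ R^(4×1). The projector onto W = col(U) is P = U (U^T U)^(-1) U^T.
Compute U^T U =
  [11],
and U^T v = (0).
Solve U^T U · c = U^T v for the coefficients: c = (0). The projection is proj_W(v) = U c.
Check: (v - proj_W(v)) · u_1 = 0  (should be 0).
Result: proj_W(v) = (0, 0, 0, 0).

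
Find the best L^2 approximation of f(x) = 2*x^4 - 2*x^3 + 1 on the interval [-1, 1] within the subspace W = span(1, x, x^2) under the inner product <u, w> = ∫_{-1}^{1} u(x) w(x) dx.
g(x) = 12*x^2/7 - 6*x/5 + 29/35

The best approximation g ∈ W is the orthogonal projection of f onto W. Writing g = a_0 + a_1 x + a_2 x^2, the coefficients solve the normal equations G · a = b where
  G_{ij} = <φ_i, φ_j> and b_i = <f, φ_i>, with φ_0 = 1, φ_1 = x, φ_2 = x^2.
G =
  [2, 0, 2/3]
  [0, 2/3, 0]
  [2/3, 0, 2/5],
b = (14/5, -4/5, 26/21).
Solving gives a_0 = 29/35, a_1 = -6/5, a_2 = 12/7, so
  g(x) = 12*x^2/7 - 6*x/5 + 29/35.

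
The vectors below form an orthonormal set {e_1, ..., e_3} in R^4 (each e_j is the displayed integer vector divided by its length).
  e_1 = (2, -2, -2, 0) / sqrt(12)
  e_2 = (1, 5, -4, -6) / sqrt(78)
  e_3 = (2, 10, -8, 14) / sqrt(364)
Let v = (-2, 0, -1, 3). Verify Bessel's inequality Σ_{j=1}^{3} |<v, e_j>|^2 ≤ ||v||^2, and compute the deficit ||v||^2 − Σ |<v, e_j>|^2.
Σ |<v, e_j>|^2 = 66/7; ||v||^2 = 14; deficit = 32/7

Write each e_j = u_j / sqrt(<u_j, u_j>) where u_j is the displayed integer vector. Then <v, e_j> = <v, u_j> / sqrt(<u_j, u_j>), so |<v, e_j>|^2 = <v, u_j>^2 / <u_j, u_j>.
Coefficients: <v, e_1> = -2/sqrt(12), <v, e_2> = -16/sqrt(78), <v, e_3> = 46/sqrt(364).
Square and sum: Σ |<v, e_j>|^2 = 66/7.
Compute ||v||^2 = v·v = 14.
Deficit = 14 − 66/7 = 32/7 ≥ 0, confirming Bessel's inequality. (The deficit equals ||v − Σ <v,e_j> e_j||^2, the squared distance from v to span{e_j}.)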